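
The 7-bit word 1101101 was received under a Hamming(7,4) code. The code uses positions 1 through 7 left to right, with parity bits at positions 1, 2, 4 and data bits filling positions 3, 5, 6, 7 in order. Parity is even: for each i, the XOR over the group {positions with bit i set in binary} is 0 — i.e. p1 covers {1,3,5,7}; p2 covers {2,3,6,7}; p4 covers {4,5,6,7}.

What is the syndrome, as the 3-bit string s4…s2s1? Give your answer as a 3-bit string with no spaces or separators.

101

s1 (pos 1,3,5,7): 1⊕0⊕1⊕1 = 1
s2 (pos 2,3,6,7): 1⊕0⊕0⊕1 = 0
s4 (pos 4,5,6,7): 1⊕1⊕0⊕1 = 1
Syndrome s4…s1 = 101 → error at position 5.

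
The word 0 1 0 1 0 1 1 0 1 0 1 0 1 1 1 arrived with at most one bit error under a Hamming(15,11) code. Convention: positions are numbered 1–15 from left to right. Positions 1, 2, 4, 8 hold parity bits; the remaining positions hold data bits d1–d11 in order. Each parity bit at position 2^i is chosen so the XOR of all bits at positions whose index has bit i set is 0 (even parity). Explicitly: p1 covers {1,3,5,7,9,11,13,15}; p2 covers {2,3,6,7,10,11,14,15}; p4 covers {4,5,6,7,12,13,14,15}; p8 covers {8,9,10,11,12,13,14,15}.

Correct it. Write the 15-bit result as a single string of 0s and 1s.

s1 (pos 1,3,5,7,9,11,13,15): 0⊕0⊕0⊕1⊕1⊕1⊕1⊕1 = 1
s2 (pos 2,3,6,7,10,11,14,15): 1⊕0⊕1⊕1⊕0⊕1⊕1⊕1 = 0
s4 (pos 4,5,6,7,12,13,14,15): 1⊕0⊕1⊕1⊕0⊕1⊕1⊕1 = 0
s8 (pos 8,9,10,11,12,13,14,15): 0⊕1⊕0⊕1⊕0⊕1⊕1⊕1 = 1
Syndrome s8…s1 = 1001 → error at position 9.
Flip position 9: 010101101010111 → 010101100010111

010101100010111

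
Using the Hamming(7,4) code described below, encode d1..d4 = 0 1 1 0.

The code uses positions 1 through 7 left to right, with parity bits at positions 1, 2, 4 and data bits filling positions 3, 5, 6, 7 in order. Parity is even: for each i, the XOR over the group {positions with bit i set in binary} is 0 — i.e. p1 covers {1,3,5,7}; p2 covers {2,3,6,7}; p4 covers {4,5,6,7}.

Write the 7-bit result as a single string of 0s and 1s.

Place data at non-parity positions: p1 p2 0 p4 1 1 0
p1 (pos 1,3,5,7): XOR of data positions = 0⊕1⊕0 = 1
p2 (pos 2,3,6,7): XOR of data positions = 0⊕1⊕0 = 1
p4 (pos 4,5,6,7): XOR of data positions = 1⊕1⊕0 = 0
Codeword: 1100110

1100110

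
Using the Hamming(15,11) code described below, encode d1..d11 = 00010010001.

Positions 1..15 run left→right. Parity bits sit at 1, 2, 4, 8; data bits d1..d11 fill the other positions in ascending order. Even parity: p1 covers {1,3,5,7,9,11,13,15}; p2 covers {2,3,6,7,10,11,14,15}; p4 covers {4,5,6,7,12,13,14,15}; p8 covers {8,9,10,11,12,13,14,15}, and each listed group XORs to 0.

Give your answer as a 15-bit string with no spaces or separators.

110000100010001

Place data at non-parity positions: p1 p2 0 p4 0 0 1 p8 0 0 1 0 0 0 1
p1 (pos 1,3,5,7,9,11,13,15): XOR of data positions = 0⊕0⊕1⊕0⊕1⊕0⊕1 = 1
p2 (pos 2,3,6,7,10,11,14,15): XOR of data positions = 0⊕0⊕1⊕0⊕1⊕0⊕1 = 1
p4 (pos 4,5,6,7,12,13,14,15): XOR of data positions = 0⊕0⊕1⊕0⊕0⊕0⊕1 = 0
p8 (pos 8,9,10,11,12,13,14,15): XOR of data positions = 0⊕0⊕1⊕0⊕0⊕0⊕1 = 0
Codeword: 110000100010001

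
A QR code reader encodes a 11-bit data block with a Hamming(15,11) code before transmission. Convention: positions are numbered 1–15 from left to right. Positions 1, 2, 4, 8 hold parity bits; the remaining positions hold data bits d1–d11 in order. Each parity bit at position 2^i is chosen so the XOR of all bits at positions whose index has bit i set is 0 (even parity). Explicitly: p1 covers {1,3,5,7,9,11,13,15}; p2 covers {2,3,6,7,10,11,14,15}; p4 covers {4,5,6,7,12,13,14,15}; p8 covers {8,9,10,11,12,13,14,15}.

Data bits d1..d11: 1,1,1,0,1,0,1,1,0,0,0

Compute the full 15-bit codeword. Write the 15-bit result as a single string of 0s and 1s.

Place data at non-parity positions: p1 p2 1 p4 1 1 0 p8 1 0 1 1 0 0 0
p1 (pos 1,3,5,7,9,11,13,15): XOR of data positions = 1⊕1⊕0⊕1⊕1⊕0⊕0 = 0
p2 (pos 2,3,6,7,10,11,14,15): XOR of data positions = 1⊕1⊕0⊕0⊕1⊕0⊕0 = 1
p4 (pos 4,5,6,7,12,13,14,15): XOR of data positions = 1⊕1⊕0⊕1⊕0⊕0⊕0 = 1
p8 (pos 8,9,10,11,12,13,14,15): XOR of data positions = 1⊕0⊕1⊕1⊕0⊕0⊕0 = 1
Codeword: 011111011011000

011111011011000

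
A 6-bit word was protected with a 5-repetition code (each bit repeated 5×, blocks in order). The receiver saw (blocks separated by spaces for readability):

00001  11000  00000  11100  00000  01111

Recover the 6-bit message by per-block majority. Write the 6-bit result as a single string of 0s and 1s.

Block 1 (00001): 1 one → 0
Block 2 (11000): 2 ones → 0
Block 3 (00000): 0 ones → 0
Block 4 (11100): 3 ones → 1
Block 5 (00000): 0 ones → 0
Block 6 (01111): 4 ones → 1

000101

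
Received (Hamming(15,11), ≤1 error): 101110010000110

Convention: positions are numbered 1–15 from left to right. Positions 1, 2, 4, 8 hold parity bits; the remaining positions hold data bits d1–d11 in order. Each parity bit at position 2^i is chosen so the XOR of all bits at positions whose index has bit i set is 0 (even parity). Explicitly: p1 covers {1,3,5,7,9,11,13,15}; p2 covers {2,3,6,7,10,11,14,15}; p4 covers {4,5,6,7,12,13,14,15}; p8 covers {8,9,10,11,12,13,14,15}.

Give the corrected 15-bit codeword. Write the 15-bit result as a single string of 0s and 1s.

s1 (pos 1,3,5,7,9,11,13,15): 1⊕1⊕1⊕0⊕0⊕0⊕1⊕0 = 0
s2 (pos 2,3,6,7,10,11,14,15): 0⊕1⊕0⊕0⊕0⊕0⊕1⊕0 = 0
s4 (pos 4,5,6,7,12,13,14,15): 1⊕1⊕0⊕0⊕0⊕1⊕1⊕0 = 0
s8 (pos 8,9,10,11,12,13,14,15): 1⊕0⊕0⊕0⊕0⊕1⊕1⊕0 = 1
Syndrome s8…s1 = 1000 → error at position 8.
Flip position 8: 101110010000110 → 101110000000110

101110000000110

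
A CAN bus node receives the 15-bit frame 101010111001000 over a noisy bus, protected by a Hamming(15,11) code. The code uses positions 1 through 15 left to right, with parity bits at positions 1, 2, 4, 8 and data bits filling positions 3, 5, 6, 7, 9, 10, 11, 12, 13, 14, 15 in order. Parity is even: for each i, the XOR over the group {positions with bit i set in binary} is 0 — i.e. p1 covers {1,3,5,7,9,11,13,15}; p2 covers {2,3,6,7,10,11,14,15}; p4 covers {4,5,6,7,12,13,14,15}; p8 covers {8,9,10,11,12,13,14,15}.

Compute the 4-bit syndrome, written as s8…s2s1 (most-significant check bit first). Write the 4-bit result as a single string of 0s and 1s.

s1 (pos 1,3,5,7,9,11,13,15): 1⊕1⊕1⊕1⊕1⊕0⊕0⊕0 = 1
s2 (pos 2,3,6,7,10,11,14,15): 0⊕1⊕0⊕1⊕0⊕0⊕0⊕0 = 0
s4 (pos 4,5,6,7,12,13,14,15): 0⊕1⊕0⊕1⊕1⊕0⊕0⊕0 = 1
s8 (pos 8,9,10,11,12,13,14,15): 1⊕1⊕0⊕0⊕1⊕0⊕0⊕0 = 1
Syndrome s8…s1 = 1101 → error at position 13.

1101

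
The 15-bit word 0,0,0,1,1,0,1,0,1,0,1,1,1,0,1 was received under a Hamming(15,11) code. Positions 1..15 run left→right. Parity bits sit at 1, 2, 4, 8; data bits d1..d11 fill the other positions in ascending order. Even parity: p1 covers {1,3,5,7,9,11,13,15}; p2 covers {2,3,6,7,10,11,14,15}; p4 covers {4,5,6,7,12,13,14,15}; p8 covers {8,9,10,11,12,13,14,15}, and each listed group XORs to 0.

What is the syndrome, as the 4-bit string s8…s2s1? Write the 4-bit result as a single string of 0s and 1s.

1010

s1 (pos 1,3,5,7,9,11,13,15): 0⊕0⊕1⊕1⊕1⊕1⊕1⊕1 = 0
s2 (pos 2,3,6,7,10,11,14,15): 0⊕0⊕0⊕1⊕0⊕1⊕0⊕1 = 1
s4 (pos 4,5,6,7,12,13,14,15): 1⊕1⊕0⊕1⊕1⊕1⊕0⊕1 = 0
s8 (pos 8,9,10,11,12,13,14,15): 0⊕1⊕0⊕1⊕1⊕1⊕0⊕1 = 1
Syndrome s8…s1 = 1010 → error at position 10.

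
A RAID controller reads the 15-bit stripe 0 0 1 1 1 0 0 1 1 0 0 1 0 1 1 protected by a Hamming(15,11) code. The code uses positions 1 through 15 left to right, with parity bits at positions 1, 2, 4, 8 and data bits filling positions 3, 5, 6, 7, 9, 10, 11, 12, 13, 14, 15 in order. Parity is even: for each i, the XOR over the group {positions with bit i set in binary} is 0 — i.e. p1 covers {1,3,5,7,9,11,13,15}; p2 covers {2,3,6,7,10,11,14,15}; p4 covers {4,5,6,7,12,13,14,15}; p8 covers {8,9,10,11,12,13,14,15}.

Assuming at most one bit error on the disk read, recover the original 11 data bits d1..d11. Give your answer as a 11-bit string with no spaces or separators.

s1 (pos 1,3,5,7,9,11,13,15): 0⊕1⊕1⊕0⊕1⊕0⊕0⊕1 = 0
s2 (pos 2,3,6,7,10,11,14,15): 0⊕1⊕0⊕0⊕0⊕0⊕1⊕1 = 1
s4 (pos 4,5,6,7,12,13,14,15): 1⊕1⊕0⊕0⊕1⊕0⊕1⊕1 = 1
s8 (pos 8,9,10,11,12,13,14,15): 1⊕1⊕0⊕0⊕1⊕0⊕1⊕1 = 1
Syndrome s8…s1 = 1110 → error at position 14.
Flip position 14: 001110011001011 → 001110011001001
Read data bits from positions 3,5,6,7,9,10,11,12,13,14,15: 11001001001

11001001001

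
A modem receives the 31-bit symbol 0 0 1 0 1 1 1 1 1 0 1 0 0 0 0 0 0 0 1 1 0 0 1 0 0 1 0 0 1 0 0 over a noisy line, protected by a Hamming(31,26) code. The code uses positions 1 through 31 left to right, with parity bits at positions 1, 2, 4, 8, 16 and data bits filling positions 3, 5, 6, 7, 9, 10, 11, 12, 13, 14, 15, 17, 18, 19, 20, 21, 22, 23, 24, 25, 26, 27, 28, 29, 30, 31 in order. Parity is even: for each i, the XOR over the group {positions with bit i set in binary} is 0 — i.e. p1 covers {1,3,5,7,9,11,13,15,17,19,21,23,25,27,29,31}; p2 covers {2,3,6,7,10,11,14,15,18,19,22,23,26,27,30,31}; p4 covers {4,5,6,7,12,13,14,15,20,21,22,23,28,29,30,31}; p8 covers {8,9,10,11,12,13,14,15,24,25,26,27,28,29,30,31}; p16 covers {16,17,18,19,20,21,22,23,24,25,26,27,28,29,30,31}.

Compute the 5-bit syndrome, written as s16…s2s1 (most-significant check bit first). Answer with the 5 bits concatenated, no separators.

s1 (pos 1,3,5,7,9,11,13,15,17,19,21,23,25,27,29,31): 0⊕1⊕1⊕1⊕1⊕1⊕0⊕0⊕0⊕1⊕0⊕1⊕0⊕0⊕1⊕0 = 0
s2 (pos 2,3,6,7,10,11,14,15,18,19,22,23,26,27,30,31): 0⊕1⊕1⊕1⊕0⊕1⊕0⊕0⊕0⊕1⊕0⊕1⊕1⊕0⊕0⊕0 = 1
s4 (pos 4,5,6,7,12,13,14,15,20,21,22,23,28,29,30,31): 0⊕1⊕1⊕1⊕0⊕0⊕0⊕0⊕1⊕0⊕0⊕1⊕0⊕1⊕0⊕0 = 0
s8 (pos 8,9,10,11,12,13,14,15,24,25,26,27,28,29,30,31): 1⊕1⊕0⊕1⊕0⊕0⊕0⊕0⊕0⊕0⊕1⊕0⊕0⊕1⊕0⊕0 = 1
s16 (pos 16,17,18,19,20,21,22,23,24,25,26,27,28,29,30,31): 0⊕0⊕0⊕1⊕1⊕0⊕0⊕1⊕0⊕0⊕1⊕0⊕0⊕1⊕0⊕0 = 1
Syndrome s16…s1 = 11010 → error at position 26.

11010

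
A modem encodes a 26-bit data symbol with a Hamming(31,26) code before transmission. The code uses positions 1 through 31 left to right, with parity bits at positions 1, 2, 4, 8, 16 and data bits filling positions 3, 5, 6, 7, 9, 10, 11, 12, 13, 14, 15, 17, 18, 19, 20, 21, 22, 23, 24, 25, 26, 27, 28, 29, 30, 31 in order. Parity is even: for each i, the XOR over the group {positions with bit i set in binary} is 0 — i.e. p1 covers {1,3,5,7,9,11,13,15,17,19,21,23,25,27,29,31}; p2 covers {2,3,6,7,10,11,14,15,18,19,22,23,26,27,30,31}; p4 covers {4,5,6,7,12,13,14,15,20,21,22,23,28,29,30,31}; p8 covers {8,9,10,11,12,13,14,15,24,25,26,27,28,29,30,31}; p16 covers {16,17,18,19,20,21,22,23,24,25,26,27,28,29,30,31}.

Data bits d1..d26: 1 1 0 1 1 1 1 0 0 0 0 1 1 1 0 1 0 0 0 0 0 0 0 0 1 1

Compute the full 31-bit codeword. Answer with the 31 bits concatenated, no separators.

1011101111100000111010000000011

Place data at non-parity positions: p1 p2 1 p4 1 0 1 p8 1 1 1 0 0 0 0 p16 1 1 1 0 1 0 0 0 0 0 0 0 0 1 1
p1 (pos 1,3,5,7,9,11,13,15,17,19,21,23,25,27,29,31): XOR of data positions = 1⊕1⊕1⊕1⊕1⊕0⊕0⊕1⊕1⊕1⊕0⊕0⊕0⊕0⊕1 = 1
p2 (pos 2,3,6,7,10,11,14,15,18,19,22,23,26,27,30,31): XOR of data positions = 1⊕0⊕1⊕1⊕1⊕0⊕0⊕1⊕1⊕0⊕0⊕0⊕0⊕1⊕1 = 0
p4 (pos 4,5,6,7,12,13,14,15,20,21,22,23,28,29,30,31): XOR of data positions = 1⊕0⊕1⊕0⊕0⊕0⊕0⊕0⊕1⊕0⊕0⊕0⊕0⊕1⊕1 = 1
p8 (pos 8,9,10,11,12,13,14,15,24,25,26,27,28,29,30,31): XOR of data positions = 1⊕1⊕1⊕0⊕0⊕0⊕0⊕0⊕0⊕0⊕0⊕0⊕0⊕1⊕1 = 1
p16 (pos 16,17,18,19,20,21,22,23,24,25,26,27,28,29,30,31): XOR of data positions = 1⊕1⊕1⊕0⊕1⊕0⊕0⊕0⊕0⊕0⊕0⊕0⊕0⊕1⊕1 = 0
Codeword: 1011101111100000111010000000011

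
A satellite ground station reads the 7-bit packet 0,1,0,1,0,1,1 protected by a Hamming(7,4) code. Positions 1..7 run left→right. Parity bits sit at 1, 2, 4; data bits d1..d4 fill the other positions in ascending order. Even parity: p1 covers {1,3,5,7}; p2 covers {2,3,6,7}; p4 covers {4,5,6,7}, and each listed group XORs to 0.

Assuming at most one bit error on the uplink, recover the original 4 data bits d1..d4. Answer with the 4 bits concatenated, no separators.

0010

s1 (pos 1,3,5,7): 0⊕0⊕0⊕1 = 1
s2 (pos 2,3,6,7): 1⊕0⊕1⊕1 = 1
s4 (pos 4,5,6,7): 1⊕0⊕1⊕1 = 1
Syndrome s4…s1 = 111 → error at position 7.
Flip position 7: 0101011 → 0101010
Read data bits from positions 3,5,6,7: 0010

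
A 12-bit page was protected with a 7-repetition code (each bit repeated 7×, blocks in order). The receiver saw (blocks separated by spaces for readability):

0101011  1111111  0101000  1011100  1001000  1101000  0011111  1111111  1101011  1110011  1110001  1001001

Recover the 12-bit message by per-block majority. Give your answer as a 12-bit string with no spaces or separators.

110100111110

Block 1 (0101011): 4 ones → 1
Block 2 (1111111): 7 ones → 1
Block 3 (0101000): 2 ones → 0
Block 4 (1011100): 4 ones → 1
Block 5 (1001000): 2 ones → 0
Block 6 (1101000): 3 ones → 0
Block 7 (0011111): 5 ones → 1
Block 8 (1111111): 7 ones → 1
Block 9 (1101011): 5 ones → 1
Block 10 (1110011): 5 ones → 1
Block 11 (1110001): 4 ones → 1
Block 12 (1001001): 3 ones → 0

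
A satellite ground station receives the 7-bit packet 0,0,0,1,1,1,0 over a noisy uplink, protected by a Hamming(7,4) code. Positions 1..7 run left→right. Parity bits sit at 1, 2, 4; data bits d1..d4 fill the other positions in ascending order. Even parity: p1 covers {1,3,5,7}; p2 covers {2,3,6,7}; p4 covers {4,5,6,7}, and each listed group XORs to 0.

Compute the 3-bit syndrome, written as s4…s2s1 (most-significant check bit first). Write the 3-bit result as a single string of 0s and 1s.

111

s1 (pos 1,3,5,7): 0⊕0⊕1⊕0 = 1
s2 (pos 2,3,6,7): 0⊕0⊕1⊕0 = 1
s4 (pos 4,5,6,7): 1⊕1⊕1⊕0 = 1
Syndrome s4…s1 = 111 → error at position 7.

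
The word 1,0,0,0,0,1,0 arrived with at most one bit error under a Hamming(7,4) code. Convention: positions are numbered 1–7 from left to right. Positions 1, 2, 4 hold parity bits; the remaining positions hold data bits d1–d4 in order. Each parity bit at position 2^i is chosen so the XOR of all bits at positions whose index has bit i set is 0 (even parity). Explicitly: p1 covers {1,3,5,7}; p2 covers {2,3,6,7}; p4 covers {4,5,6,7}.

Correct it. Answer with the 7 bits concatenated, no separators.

1000011

s1 (pos 1,3,5,7): 1⊕0⊕0⊕0 = 1
s2 (pos 2,3,6,7): 0⊕0⊕1⊕0 = 1
s4 (pos 4,5,6,7): 0⊕0⊕1⊕0 = 1
Syndrome s4…s1 = 111 → error at position 7.
Flip position 7: 1000010 → 1000011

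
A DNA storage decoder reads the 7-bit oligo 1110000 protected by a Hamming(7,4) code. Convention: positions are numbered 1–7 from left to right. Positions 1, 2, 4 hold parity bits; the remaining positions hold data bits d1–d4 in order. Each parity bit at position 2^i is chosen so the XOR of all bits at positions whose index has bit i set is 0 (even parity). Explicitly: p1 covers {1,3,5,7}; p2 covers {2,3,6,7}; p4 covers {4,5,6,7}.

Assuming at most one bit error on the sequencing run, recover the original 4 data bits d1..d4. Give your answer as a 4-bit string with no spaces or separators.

s1 (pos 1,3,5,7): 1⊕1⊕0⊕0 = 0
s2 (pos 2,3,6,7): 1⊕1⊕0⊕0 = 0
s4 (pos 4,5,6,7): 0⊕0⊕0⊕0 = 0
Syndrome s4…s1 = 000 → no error.
Read data bits from positions 3,5,6,7: 1000

1000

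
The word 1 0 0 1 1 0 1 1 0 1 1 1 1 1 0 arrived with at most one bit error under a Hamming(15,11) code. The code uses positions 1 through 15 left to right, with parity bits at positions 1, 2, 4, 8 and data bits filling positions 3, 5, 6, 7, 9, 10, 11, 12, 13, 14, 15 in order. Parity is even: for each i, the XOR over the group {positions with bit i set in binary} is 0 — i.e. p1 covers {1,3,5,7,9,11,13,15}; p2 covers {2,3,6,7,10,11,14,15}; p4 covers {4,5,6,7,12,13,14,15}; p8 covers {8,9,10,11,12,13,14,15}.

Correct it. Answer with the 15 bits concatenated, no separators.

000110110111110

s1 (pos 1,3,5,7,9,11,13,15): 1⊕0⊕1⊕1⊕0⊕1⊕1⊕0 = 1
s2 (pos 2,3,6,7,10,11,14,15): 0⊕0⊕0⊕1⊕1⊕1⊕1⊕0 = 0
s4 (pos 4,5,6,7,12,13,14,15): 1⊕1⊕0⊕1⊕1⊕1⊕1⊕0 = 0
s8 (pos 8,9,10,11,12,13,14,15): 1⊕0⊕1⊕1⊕1⊕1⊕1⊕0 = 0
Syndrome s8…s1 = 0001 → error at position 1.
Flip position 1: 100110110111110 → 000110110111110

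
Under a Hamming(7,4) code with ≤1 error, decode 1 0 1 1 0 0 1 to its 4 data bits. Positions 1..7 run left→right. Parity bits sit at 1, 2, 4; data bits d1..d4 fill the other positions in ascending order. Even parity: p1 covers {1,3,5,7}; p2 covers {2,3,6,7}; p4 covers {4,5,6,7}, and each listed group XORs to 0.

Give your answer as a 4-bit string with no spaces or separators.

s1 (pos 1,3,5,7): 1⊕1⊕0⊕1 = 1
s2 (pos 2,3,6,7): 0⊕1⊕0⊕1 = 0
s4 (pos 4,5,6,7): 1⊕0⊕0⊕1 = 0
Syndrome s4…s1 = 001 → error at position 1.
Flip position 1: 1011001 → 0011001
Read data bits from positions 3,5,6,7: 1001

1001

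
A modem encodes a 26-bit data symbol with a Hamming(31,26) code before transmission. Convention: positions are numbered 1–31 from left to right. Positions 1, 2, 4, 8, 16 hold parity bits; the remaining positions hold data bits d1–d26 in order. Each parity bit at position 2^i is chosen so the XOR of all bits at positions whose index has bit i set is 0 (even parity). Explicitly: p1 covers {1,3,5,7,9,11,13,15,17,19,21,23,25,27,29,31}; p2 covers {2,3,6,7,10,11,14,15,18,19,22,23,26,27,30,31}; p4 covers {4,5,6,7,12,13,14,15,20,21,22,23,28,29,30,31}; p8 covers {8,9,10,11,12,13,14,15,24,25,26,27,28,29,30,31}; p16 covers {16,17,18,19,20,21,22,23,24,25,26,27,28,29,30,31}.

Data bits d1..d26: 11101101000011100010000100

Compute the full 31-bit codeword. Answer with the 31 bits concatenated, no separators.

1111110111010001011100010000100

Place data at non-parity positions: p1 p2 1 p4 1 1 0 p8 1 1 0 1 0 0 0 p16 0 1 1 1 0 0 0 1 0 0 0 0 1 0 0
p1 (pos 1,3,5,7,9,11,13,15,17,19,21,23,25,27,29,31): XOR of data positions = 1⊕1⊕0⊕1⊕0⊕0⊕0⊕0⊕1⊕0⊕0⊕0⊕0⊕1⊕0 = 1
p2 (pos 2,3,6,7,10,11,14,15,18,19,22,23,26,27,30,31): XOR of data positions = 1⊕1⊕0⊕1⊕0⊕0⊕0⊕1⊕1⊕0⊕0⊕0⊕0⊕0⊕0 = 1
p4 (pos 4,5,6,7,12,13,14,15,20,21,22,23,28,29,30,31): XOR of data positions = 1⊕1⊕0⊕1⊕0⊕0⊕0⊕1⊕0⊕0⊕0⊕0⊕1⊕0⊕0 = 1
p8 (pos 8,9,10,11,12,13,14,15,24,25,26,27,28,29,30,31): XOR of data positions = 1⊕1⊕0⊕1⊕0⊕0⊕0⊕1⊕0⊕0⊕0⊕0⊕1⊕0⊕0 = 1
p16 (pos 16,17,18,19,20,21,22,23,24,25,26,27,28,29,30,31): XOR of data positions = 0⊕1⊕1⊕1⊕0⊕0⊕0⊕1⊕0⊕0⊕0⊕0⊕1⊕0⊕0 = 1
Codeword: 1111110111010001011100010000100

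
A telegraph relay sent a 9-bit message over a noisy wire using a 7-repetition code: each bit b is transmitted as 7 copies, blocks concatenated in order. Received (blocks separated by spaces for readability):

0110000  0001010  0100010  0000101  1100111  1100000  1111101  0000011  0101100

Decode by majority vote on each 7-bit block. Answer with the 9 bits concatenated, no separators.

000010100

Block 1 (0110000): 2 ones → 0
Block 2 (0001010): 2 ones → 0
Block 3 (0100010): 2 ones → 0
Block 4 (0000101): 2 ones → 0
Block 5 (1100111): 5 ones → 1
Block 6 (1100000): 2 ones → 0
Block 7 (1111101): 6 ones → 1
Block 8 (0000011): 2 ones → 0
Block 9 (0101100): 3 ones → 0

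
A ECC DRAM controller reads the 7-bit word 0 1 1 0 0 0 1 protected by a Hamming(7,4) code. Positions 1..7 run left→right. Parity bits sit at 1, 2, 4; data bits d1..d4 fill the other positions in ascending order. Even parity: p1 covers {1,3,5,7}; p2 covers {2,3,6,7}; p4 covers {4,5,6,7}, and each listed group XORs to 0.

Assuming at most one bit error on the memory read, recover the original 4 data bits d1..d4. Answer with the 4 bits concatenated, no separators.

s1 (pos 1,3,5,7): 0⊕1⊕0⊕1 = 0
s2 (pos 2,3,6,7): 1⊕1⊕0⊕1 = 1
s4 (pos 4,5,6,7): 0⊕0⊕0⊕1 = 1
Syndrome s4…s1 = 110 → error at position 6.
Flip position 6: 0110001 → 0110011
Read data bits from positions 3,5,6,7: 1011

1011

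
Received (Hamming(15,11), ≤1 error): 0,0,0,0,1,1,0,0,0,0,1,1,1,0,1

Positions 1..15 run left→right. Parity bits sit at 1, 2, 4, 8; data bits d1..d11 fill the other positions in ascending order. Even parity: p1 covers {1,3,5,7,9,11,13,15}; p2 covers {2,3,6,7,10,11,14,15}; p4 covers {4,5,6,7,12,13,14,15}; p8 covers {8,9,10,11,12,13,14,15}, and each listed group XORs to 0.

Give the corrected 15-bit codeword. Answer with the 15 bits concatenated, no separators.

s1 (pos 1,3,5,7,9,11,13,15): 0⊕0⊕1⊕0⊕0⊕1⊕1⊕1 = 0
s2 (pos 2,3,6,7,10,11,14,15): 0⊕0⊕1⊕0⊕0⊕1⊕0⊕1 = 1
s4 (pos 4,5,6,7,12,13,14,15): 0⊕1⊕1⊕0⊕1⊕1⊕0⊕1 = 1
s8 (pos 8,9,10,11,12,13,14,15): 0⊕0⊕0⊕1⊕1⊕1⊕0⊕1 = 0
Syndrome s8…s1 = 0110 → error at position 6.
Flip position 6: 000011000011101 → 000010000011101

000010000011101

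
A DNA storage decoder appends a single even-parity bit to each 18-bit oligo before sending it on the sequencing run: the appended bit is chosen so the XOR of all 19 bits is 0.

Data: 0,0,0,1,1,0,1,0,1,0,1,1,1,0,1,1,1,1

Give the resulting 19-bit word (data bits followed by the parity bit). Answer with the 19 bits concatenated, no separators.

XOR of the 18 data bits: 0⊕0⊕0⊕1⊕1⊕0⊕1⊕0⊕1⊕0⊕1⊕1⊕1⊕0⊕1⊕1⊕1⊕1 = 1
Parity bit = 1 (so all 19 bits XOR to 0).

0001101010111011111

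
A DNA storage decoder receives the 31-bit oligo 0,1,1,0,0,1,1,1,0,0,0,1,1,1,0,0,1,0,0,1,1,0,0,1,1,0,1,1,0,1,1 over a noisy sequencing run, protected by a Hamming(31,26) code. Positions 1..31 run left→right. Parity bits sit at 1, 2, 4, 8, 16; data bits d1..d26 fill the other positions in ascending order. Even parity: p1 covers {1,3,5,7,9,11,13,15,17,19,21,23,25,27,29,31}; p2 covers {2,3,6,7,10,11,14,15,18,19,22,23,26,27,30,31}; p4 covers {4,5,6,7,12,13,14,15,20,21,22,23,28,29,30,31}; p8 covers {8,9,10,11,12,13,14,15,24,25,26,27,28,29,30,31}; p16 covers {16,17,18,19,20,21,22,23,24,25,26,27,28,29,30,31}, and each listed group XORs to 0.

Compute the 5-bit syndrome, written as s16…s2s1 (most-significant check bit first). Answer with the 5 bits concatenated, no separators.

s1 (pos 1,3,5,7,9,11,13,15,17,19,21,23,25,27,29,31): 0⊕1⊕0⊕1⊕0⊕0⊕1⊕0⊕1⊕0⊕1⊕0⊕1⊕1⊕0⊕1 = 0
s2 (pos 2,3,6,7,10,11,14,15,18,19,22,23,26,27,30,31): 1⊕1⊕1⊕1⊕0⊕0⊕1⊕0⊕0⊕0⊕0⊕0⊕0⊕1⊕1⊕1 = 0
s4 (pos 4,5,6,7,12,13,14,15,20,21,22,23,28,29,30,31): 0⊕0⊕1⊕1⊕1⊕1⊕1⊕0⊕1⊕1⊕0⊕0⊕1⊕0⊕1⊕1 = 0
s8 (pos 8,9,10,11,12,13,14,15,24,25,26,27,28,29,30,31): 1⊕0⊕0⊕0⊕1⊕1⊕1⊕0⊕1⊕1⊕0⊕1⊕1⊕0⊕1⊕1 = 0
s16 (pos 16,17,18,19,20,21,22,23,24,25,26,27,28,29,30,31): 0⊕1⊕0⊕0⊕1⊕1⊕0⊕0⊕1⊕1⊕0⊕1⊕1⊕0⊕1⊕1 = 1
Syndrome s16…s1 = 10000 → error at position 16.

10000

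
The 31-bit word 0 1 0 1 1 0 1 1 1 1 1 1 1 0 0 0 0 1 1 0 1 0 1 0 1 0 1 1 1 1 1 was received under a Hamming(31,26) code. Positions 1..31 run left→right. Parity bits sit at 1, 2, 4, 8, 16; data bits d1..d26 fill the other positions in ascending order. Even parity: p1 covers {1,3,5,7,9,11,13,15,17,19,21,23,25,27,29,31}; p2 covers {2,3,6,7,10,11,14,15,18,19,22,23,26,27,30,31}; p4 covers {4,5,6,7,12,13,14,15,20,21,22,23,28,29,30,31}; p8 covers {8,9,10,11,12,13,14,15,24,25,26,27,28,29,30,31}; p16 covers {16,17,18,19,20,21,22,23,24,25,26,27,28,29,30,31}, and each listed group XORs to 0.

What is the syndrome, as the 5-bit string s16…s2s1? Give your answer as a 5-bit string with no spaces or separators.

00100

s1 (pos 1,3,5,7,9,11,13,15,17,19,21,23,25,27,29,31): 0⊕0⊕1⊕1⊕1⊕1⊕1⊕0⊕0⊕1⊕1⊕1⊕1⊕1⊕1⊕1 = 0
s2 (pos 2,3,6,7,10,11,14,15,18,19,22,23,26,27,30,31): 1⊕0⊕0⊕1⊕1⊕1⊕0⊕0⊕1⊕1⊕0⊕1⊕0⊕1⊕1⊕1 = 0
s4 (pos 4,5,6,7,12,13,14,15,20,21,22,23,28,29,30,31): 1⊕1⊕0⊕1⊕1⊕1⊕0⊕0⊕0⊕1⊕0⊕1⊕1⊕1⊕1⊕1 = 1
s8 (pos 8,9,10,11,12,13,14,15,24,25,26,27,28,29,30,31): 1⊕1⊕1⊕1⊕1⊕1⊕0⊕0⊕0⊕1⊕0⊕1⊕1⊕1⊕1⊕1 = 0
s16 (pos 16,17,18,19,20,21,22,23,24,25,26,27,28,29,30,31): 0⊕0⊕1⊕1⊕0⊕1⊕0⊕1⊕0⊕1⊕0⊕1⊕1⊕1⊕1⊕1 = 0
Syndrome s16…s1 = 00100 → error at position 4.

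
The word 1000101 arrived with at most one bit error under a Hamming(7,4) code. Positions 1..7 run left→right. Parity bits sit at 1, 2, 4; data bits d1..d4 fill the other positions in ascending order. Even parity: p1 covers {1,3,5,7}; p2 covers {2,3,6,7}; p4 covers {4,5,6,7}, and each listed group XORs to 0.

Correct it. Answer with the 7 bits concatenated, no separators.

s1 (pos 1,3,5,7): 1⊕0⊕1⊕1 = 1
s2 (pos 2,3,6,7): 0⊕0⊕0⊕1 = 1
s4 (pos 4,5,6,7): 0⊕1⊕0⊕1 = 0
Syndrome s4…s1 = 011 → error at position 3.
Flip position 3: 1000101 → 1010101

1010101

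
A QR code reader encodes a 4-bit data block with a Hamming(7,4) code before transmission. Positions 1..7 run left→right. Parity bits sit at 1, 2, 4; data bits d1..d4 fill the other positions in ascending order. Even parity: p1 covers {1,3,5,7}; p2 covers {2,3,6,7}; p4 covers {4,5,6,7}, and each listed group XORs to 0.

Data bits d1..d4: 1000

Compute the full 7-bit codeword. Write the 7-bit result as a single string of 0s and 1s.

1110000

Place data at non-parity positions: p1 p2 1 p4 0 0 0
p1 (pos 1,3,5,7): XOR of data positions = 1⊕0⊕0 = 1
p2 (pos 2,3,6,7): XOR of data positions = 1⊕0⊕0 = 1
p4 (pos 4,5,6,7): XOR of data positions = 0⊕0⊕0 = 0
Codeword: 1110000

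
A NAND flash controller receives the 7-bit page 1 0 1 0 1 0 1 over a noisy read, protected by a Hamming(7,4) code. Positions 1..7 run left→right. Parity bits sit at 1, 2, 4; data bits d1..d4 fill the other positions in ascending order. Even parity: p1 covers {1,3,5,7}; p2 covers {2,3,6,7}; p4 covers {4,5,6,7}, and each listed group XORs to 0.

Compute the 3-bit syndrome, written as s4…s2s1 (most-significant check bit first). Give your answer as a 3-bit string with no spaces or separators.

s1 (pos 1,3,5,7): 1⊕1⊕1⊕1 = 0
s2 (pos 2,3,6,7): 0⊕1⊕0⊕1 = 0
s4 (pos 4,5,6,7): 0⊕1⊕0⊕1 = 0
Syndrome s4…s1 = 000 → no error.

000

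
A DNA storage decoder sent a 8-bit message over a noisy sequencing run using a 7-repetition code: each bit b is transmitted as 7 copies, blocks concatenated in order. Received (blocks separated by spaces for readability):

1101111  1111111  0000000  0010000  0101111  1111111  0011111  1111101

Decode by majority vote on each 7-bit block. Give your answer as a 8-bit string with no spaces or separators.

11001111

Block 1 (1101111): 6 ones → 1
Block 2 (1111111): 7 ones → 1
Block 3 (0000000): 0 ones → 0
Block 4 (0010000): 1 one → 0
Block 5 (0101111): 5 ones → 1
Block 6 (1111111): 7 ones → 1
Block 7 (0011111): 5 ones → 1
Block 8 (1111101): 6 ones → 1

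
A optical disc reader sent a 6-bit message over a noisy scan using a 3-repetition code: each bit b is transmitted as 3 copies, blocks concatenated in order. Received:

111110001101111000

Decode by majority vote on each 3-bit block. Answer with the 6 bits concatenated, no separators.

110110

Block 1 (111): 3 ones → 1
Block 2 (110): 2 ones → 1
Block 3 (001): 1 one → 0
Block 4 (101): 2 ones → 1
Block 5 (111): 3 ones → 1
Block 6 (000): 0 ones → 0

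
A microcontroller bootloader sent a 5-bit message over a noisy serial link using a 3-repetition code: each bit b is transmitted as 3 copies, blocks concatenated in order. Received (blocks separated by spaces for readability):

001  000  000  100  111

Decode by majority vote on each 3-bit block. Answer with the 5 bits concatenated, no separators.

00001

Block 1 (001): 1 one → 0
Block 2 (000): 0 ones → 0
Block 3 (000): 0 ones → 0
Block 4 (100): 1 one → 0
Block 5 (111): 3 ones → 1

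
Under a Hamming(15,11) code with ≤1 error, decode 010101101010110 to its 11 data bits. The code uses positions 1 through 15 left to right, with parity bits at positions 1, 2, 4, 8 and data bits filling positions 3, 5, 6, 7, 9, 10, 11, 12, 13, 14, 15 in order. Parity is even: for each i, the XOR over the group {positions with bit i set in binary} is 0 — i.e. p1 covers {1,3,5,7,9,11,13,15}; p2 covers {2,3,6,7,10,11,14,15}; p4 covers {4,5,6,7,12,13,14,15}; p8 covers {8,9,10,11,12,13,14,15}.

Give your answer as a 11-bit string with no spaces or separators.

s1 (pos 1,3,5,7,9,11,13,15): 0⊕0⊕0⊕1⊕1⊕1⊕1⊕0 = 0
s2 (pos 2,3,6,7,10,11,14,15): 1⊕0⊕1⊕1⊕0⊕1⊕1⊕0 = 1
s4 (pos 4,5,6,7,12,13,14,15): 1⊕0⊕1⊕1⊕0⊕1⊕1⊕0 = 1
s8 (pos 8,9,10,11,12,13,14,15): 0⊕1⊕0⊕1⊕0⊕1⊕1⊕0 = 0
Syndrome s8…s1 = 0110 → error at position 6.
Flip position 6: 010101101010110 → 010100101010110
Read data bits from positions 3,5,6,7,9,10,11,12,13,14,15: 00011010110

00011010110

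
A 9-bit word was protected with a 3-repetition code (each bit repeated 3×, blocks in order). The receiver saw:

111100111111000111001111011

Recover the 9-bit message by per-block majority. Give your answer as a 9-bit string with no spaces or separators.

Block 1 (111): 3 ones → 1
Block 2 (100): 1 one → 0
Block 3 (111): 3 ones → 1
Block 4 (111): 3 ones → 1
Block 5 (000): 0 ones → 0
Block 6 (111): 3 ones → 1
Block 7 (001): 1 one → 0
Block 8 (111): 3 ones → 1
Block 9 (011): 2 ones → 1

101101011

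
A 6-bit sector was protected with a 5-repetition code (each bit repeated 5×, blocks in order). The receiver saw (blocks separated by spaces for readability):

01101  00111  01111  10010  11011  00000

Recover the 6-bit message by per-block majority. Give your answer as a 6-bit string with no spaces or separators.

111010

Block 1 (01101): 3 ones → 1
Block 2 (00111): 3 ones → 1
Block 3 (01111): 4 ones → 1
Block 4 (10010): 2 ones → 0
Block 5 (11011): 4 ones → 1
Block 6 (00000): 0 ones → 0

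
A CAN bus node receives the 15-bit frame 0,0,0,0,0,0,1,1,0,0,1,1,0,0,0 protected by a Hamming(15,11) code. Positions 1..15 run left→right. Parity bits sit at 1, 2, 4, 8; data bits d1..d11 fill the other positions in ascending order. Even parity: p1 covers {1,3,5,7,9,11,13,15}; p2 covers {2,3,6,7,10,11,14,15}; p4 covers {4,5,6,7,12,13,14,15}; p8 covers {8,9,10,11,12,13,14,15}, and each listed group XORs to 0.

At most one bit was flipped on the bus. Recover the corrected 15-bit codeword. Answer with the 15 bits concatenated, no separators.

000000100011000

s1 (pos 1,3,5,7,9,11,13,15): 0⊕0⊕0⊕1⊕0⊕1⊕0⊕0 = 0
s2 (pos 2,3,6,7,10,11,14,15): 0⊕0⊕0⊕1⊕0⊕1⊕0⊕0 = 0
s4 (pos 4,5,6,7,12,13,14,15): 0⊕0⊕0⊕1⊕1⊕0⊕0⊕0 = 0
s8 (pos 8,9,10,11,12,13,14,15): 1⊕0⊕0⊕1⊕1⊕0⊕0⊕0 = 1
Syndrome s8…s1 = 1000 → error at position 8.
Flip position 8: 000000110011000 → 000000100011000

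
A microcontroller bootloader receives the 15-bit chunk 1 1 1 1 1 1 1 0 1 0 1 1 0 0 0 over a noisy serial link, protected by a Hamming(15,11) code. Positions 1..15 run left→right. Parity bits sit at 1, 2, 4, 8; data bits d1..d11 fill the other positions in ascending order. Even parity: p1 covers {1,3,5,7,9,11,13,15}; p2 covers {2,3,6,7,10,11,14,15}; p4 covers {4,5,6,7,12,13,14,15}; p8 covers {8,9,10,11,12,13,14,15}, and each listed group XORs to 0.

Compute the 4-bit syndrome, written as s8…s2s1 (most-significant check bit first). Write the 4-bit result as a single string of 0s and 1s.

s1 (pos 1,3,5,7,9,11,13,15): 1⊕1⊕1⊕1⊕1⊕1⊕0⊕0 = 0
s2 (pos 2,3,6,7,10,11,14,15): 1⊕1⊕1⊕1⊕0⊕1⊕0⊕0 = 1
s4 (pos 4,5,6,7,12,13,14,15): 1⊕1⊕1⊕1⊕1⊕0⊕0⊕0 = 1
s8 (pos 8,9,10,11,12,13,14,15): 0⊕1⊕0⊕1⊕1⊕0⊕0⊕0 = 1
Syndrome s8…s1 = 1110 → error at position 14.

1110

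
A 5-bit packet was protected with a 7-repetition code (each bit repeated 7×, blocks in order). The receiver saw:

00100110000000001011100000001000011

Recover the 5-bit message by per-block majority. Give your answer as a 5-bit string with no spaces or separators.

Block 1 (0010011): 3 ones → 0
Block 2 (0000000): 0 ones → 0
Block 3 (0010111): 4 ones → 1
Block 4 (0000000): 0 ones → 0
Block 5 (1000011): 3 ones → 0

00100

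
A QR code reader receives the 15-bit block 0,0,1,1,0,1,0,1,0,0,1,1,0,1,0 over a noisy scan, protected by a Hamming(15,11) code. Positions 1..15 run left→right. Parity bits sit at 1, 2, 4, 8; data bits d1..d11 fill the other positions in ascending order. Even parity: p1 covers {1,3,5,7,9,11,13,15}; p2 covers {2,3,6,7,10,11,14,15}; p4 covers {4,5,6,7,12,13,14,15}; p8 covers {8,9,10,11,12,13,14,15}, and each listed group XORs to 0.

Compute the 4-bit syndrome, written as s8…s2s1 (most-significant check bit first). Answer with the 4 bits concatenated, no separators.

0000

s1 (pos 1,3,5,7,9,11,13,15): 0⊕1⊕0⊕0⊕0⊕1⊕0⊕0 = 0
s2 (pos 2,3,6,7,10,11,14,15): 0⊕1⊕1⊕0⊕0⊕1⊕1⊕0 = 0
s4 (pos 4,5,6,7,12,13,14,15): 1⊕0⊕1⊕0⊕1⊕0⊕1⊕0 = 0
s8 (pos 8,9,10,11,12,13,14,15): 1⊕0⊕0⊕1⊕1⊕0⊕1⊕0 = 0
Syndrome s8…s1 = 0000 → no error.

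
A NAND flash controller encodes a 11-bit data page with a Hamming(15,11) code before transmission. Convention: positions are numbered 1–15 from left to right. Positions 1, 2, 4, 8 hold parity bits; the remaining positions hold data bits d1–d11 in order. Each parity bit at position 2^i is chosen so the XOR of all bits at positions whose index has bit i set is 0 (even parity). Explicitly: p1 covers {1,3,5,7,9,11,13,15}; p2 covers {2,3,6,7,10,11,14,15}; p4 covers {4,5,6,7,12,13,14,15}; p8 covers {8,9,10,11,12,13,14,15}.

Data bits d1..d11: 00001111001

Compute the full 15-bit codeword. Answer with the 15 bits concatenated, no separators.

110000011111001

Place data at non-parity positions: p1 p2 0 p4 0 0 0 p8 1 1 1 1 0 0 1
p1 (pos 1,3,5,7,9,11,13,15): XOR of data positions = 0⊕0⊕0⊕1⊕1⊕0⊕1 = 1
p2 (pos 2,3,6,7,10,11,14,15): XOR of data positions = 0⊕0⊕0⊕1⊕1⊕0⊕1 = 1
p4 (pos 4,5,6,7,12,13,14,15): XOR of data positions = 0⊕0⊕0⊕1⊕0⊕0⊕1 = 0
p8 (pos 8,9,10,11,12,13,14,15): XOR of data positions = 1⊕1⊕1⊕1⊕0⊕0⊕1 = 1
Codeword: 110000011111001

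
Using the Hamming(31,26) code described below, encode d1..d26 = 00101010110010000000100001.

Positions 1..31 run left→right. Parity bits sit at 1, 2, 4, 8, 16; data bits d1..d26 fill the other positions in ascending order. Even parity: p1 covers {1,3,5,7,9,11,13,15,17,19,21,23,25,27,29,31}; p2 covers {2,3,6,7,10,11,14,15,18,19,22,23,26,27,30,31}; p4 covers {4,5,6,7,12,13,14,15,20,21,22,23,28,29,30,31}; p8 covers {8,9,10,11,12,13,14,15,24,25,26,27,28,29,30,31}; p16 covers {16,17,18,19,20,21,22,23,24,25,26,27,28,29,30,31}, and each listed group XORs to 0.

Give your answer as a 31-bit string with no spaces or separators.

0000010010101101010000000100001

Place data at non-parity positions: p1 p2 0 p4 0 1 0 p8 1 0 1 0 1 1 0 p16 0 1 0 0 0 0 0 0 0 1 0 0 0 0 1
p1 (pos 1,3,5,7,9,11,13,15,17,19,21,23,25,27,29,31): XOR of data positions = 0⊕0⊕0⊕1⊕1⊕1⊕0⊕0⊕0⊕0⊕0⊕0⊕0⊕0⊕1 = 0
p2 (pos 2,3,6,7,10,11,14,15,18,19,22,23,26,27,30,31): XOR of data positions = 0⊕1⊕0⊕0⊕1⊕1⊕0⊕1⊕0⊕0⊕0⊕1⊕0⊕0⊕1 = 0
p4 (pos 4,5,6,7,12,13,14,15,20,21,22,23,28,29,30,31): XOR of data positions = 0⊕1⊕0⊕0⊕1⊕1⊕0⊕0⊕0⊕0⊕0⊕0⊕0⊕0⊕1 = 0
p8 (pos 8,9,10,11,12,13,14,15,24,25,26,27,28,29,30,31): XOR of data positions = 1⊕0⊕1⊕0⊕1⊕1⊕0⊕0⊕0⊕1⊕0⊕0⊕0⊕0⊕1 = 0
p16 (pos 16,17,18,19,20,21,22,23,24,25,26,27,28,29,30,31): XOR of data positions = 0⊕1⊕0⊕0⊕0⊕0⊕0⊕0⊕0⊕1⊕0⊕0⊕0⊕0⊕1 = 1
Codeword: 0000010010101101010000000100001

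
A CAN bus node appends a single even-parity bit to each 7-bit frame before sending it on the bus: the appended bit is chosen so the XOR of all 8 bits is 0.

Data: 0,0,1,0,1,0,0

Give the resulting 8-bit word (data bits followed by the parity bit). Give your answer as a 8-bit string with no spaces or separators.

XOR of the 7 data bits: 0⊕0⊕1⊕0⊕1⊕0⊕0 = 0
Parity bit = 0 (so all 8 bits XOR to 0).

00101000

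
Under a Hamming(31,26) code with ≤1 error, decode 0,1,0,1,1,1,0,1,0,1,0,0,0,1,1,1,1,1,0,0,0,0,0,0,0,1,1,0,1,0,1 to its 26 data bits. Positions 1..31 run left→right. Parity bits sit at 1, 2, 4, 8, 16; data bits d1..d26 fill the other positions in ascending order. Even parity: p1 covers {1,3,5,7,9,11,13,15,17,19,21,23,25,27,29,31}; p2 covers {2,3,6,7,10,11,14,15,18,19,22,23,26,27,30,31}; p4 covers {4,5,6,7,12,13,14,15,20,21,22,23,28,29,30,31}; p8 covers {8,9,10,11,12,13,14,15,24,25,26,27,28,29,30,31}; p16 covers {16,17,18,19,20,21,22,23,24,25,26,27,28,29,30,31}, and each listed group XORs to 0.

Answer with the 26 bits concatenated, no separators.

01100100011110001000110101

s1 (pos 1,3,5,7,9,11,13,15,17,19,21,23,25,27,29,31): 0⊕0⊕1⊕0⊕0⊕0⊕0⊕1⊕1⊕0⊕0⊕0⊕0⊕1⊕1⊕1 = 0
s2 (pos 2,3,6,7,10,11,14,15,18,19,22,23,26,27,30,31): 1⊕0⊕1⊕0⊕1⊕0⊕1⊕1⊕1⊕0⊕0⊕0⊕1⊕1⊕0⊕1 = 1
s4 (pos 4,5,6,7,12,13,14,15,20,21,22,23,28,29,30,31): 1⊕1⊕1⊕0⊕0⊕0⊕1⊕1⊕0⊕0⊕0⊕0⊕0⊕1⊕0⊕1 = 1
s8 (pos 8,9,10,11,12,13,14,15,24,25,26,27,28,29,30,31): 1⊕0⊕1⊕0⊕0⊕0⊕1⊕1⊕0⊕0⊕1⊕1⊕0⊕1⊕0⊕1 = 0
s16 (pos 16,17,18,19,20,21,22,23,24,25,26,27,28,29,30,31): 1⊕1⊕1⊕0⊕0⊕0⊕0⊕0⊕0⊕0⊕1⊕1⊕0⊕1⊕0⊕1 = 1
Syndrome s16…s1 = 10110 → error at position 22.
Flip position 22: 0101110101000111110000000110101 → 0101110101000111110001000110101
Read data bits from positions 3,5,6,7,9,10,11,12,13,14,15,17,18,19,20,21,22,23,24,25,26,27,28,29,30,31: 01100100011110001000110101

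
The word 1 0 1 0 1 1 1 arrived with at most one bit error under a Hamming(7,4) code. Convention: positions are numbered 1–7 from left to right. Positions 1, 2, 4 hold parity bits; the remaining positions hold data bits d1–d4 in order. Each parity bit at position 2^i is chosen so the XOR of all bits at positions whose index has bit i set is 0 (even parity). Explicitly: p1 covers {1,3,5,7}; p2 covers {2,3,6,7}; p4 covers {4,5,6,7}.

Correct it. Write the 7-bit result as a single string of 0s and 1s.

s1 (pos 1,3,5,7): 1⊕1⊕1⊕1 = 0
s2 (pos 2,3,6,7): 0⊕1⊕1⊕1 = 1
s4 (pos 4,5,6,7): 0⊕1⊕1⊕1 = 1
Syndrome s4…s1 = 110 → error at position 6.
Flip position 6: 1010111 → 1010101

1010101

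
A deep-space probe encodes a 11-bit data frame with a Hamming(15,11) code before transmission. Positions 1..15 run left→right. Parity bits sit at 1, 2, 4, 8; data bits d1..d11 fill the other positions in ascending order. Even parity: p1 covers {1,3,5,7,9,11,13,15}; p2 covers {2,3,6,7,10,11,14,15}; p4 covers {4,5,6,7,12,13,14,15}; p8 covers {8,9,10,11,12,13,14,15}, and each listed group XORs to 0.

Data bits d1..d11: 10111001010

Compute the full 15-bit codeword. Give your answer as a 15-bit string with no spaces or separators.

101001111001010

Place data at non-parity positions: p1 p2 1 p4 0 1 1 p8 1 0 0 1 0 1 0
p1 (pos 1,3,5,7,9,11,13,15): XOR of data positions = 1⊕0⊕1⊕1⊕0⊕0⊕0 = 1
p2 (pos 2,3,6,7,10,11,14,15): XOR of data positions = 1⊕1⊕1⊕0⊕0⊕1⊕0 = 0
p4 (pos 4,5,6,7,12,13,14,15): XOR of data positions = 0⊕1⊕1⊕1⊕0⊕1⊕0 = 0
p8 (pos 8,9,10,11,12,13,14,15): XOR of data positions = 1⊕0⊕0⊕1⊕0⊕1⊕0 = 1
Codeword: 101001111001010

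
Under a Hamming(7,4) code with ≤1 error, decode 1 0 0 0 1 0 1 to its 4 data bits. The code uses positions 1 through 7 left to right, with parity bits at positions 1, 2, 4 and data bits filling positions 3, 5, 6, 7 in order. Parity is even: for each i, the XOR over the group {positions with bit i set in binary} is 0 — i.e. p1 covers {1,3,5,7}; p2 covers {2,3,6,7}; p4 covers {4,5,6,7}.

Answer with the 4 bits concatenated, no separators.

s1 (pos 1,3,5,7): 1⊕0⊕1⊕1 = 1
s2 (pos 2,3,6,7): 0⊕0⊕0⊕1 = 1
s4 (pos 4,5,6,7): 0⊕1⊕0⊕1 = 0
Syndrome s4…s1 = 011 → error at position 3.
Flip position 3: 1000101 → 1010101
Read data bits from positions 3,5,6,7: 1101

1101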